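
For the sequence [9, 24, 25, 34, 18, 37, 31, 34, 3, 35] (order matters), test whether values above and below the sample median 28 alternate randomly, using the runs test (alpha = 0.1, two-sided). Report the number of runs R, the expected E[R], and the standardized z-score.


Step 1: Compute median = 28; label A = above, B = below.
Labels in order: BBBABAAABA  (n_A = 5, n_B = 5)
Step 2: Count runs R = 6.
Step 3: Under H0 (random ordering), E[R] = 2*n_A*n_B/(n_A+n_B) + 1 = 2*5*5/10 + 1 = 6.0000.
        Var[R] = 2*n_A*n_B*(2*n_A*n_B - n_A - n_B) / ((n_A+n_B)^2 * (n_A+n_B-1)) = 2000/900 = 2.2222.
        SD[R] = 1.4907.
Step 4: R = E[R], so z = 0 with no continuity correction.
Step 5: Two-sided p-value via normal approximation = 2*(1 - Phi(|z|)) = 1.000000.
Step 6: alpha = 0.1. fail to reject H0.

R = 6, z = 0.0000, p = 1.000000, fail to reject H0.


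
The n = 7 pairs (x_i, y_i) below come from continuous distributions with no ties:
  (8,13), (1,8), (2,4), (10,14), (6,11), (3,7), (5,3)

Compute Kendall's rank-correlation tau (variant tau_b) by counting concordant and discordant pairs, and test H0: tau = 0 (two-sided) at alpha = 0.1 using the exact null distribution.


Step 1: Enumerate the 21 unordered pairs (i,j) with i<j and classify each by sign(x_j-x_i) * sign(y_j-y_i).
  (1,2):dx=-7,dy=-5->C; (1,3):dx=-6,dy=-9->C; (1,4):dx=+2,dy=+1->C; (1,5):dx=-2,dy=-2->C
  (1,6):dx=-5,dy=-6->C; (1,7):dx=-3,dy=-10->C; (2,3):dx=+1,dy=-4->D; (2,4):dx=+9,dy=+6->C
  (2,5):dx=+5,dy=+3->C; (2,6):dx=+2,dy=-1->D; (2,7):dx=+4,dy=-5->D; (3,4):dx=+8,dy=+10->C
  (3,5):dx=+4,dy=+7->C; (3,6):dx=+1,dy=+3->C; (3,7):dx=+3,dy=-1->D; (4,5):dx=-4,dy=-3->C
  (4,6):dx=-7,dy=-7->C; (4,7):dx=-5,dy=-11->C; (5,6):dx=-3,dy=-4->C; (5,7):dx=-1,dy=-8->C
  (6,7):dx=+2,dy=-4->D
Step 2: C = 16, D = 5, total pairs = 21.
Step 3: tau = (C - D)/(n(n-1)/2) = (16 - 5)/21 = 0.523810.
Step 4: Exact two-sided p-value (enumerate n! = 5040 permutations of y under H0): p = 0.136111.
Step 5: alpha = 0.1. fail to reject H0.

tau_b = 0.5238 (C=16, D=5), p = 0.136111, fail to reject H0.


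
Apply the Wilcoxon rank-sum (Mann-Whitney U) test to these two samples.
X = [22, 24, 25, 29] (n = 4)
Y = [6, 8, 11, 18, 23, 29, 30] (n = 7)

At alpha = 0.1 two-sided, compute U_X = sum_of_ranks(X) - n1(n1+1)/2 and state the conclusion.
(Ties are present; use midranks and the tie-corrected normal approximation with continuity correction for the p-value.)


Step 1: Combine and sort all 11 observations; assign midranks.
sorted (value, group): (6,Y), (8,Y), (11,Y), (18,Y), (22,X), (23,Y), (24,X), (25,X), (29,X), (29,Y), (30,Y)
ranks: 6->1, 8->2, 11->3, 18->4, 22->5, 23->6, 24->7, 25->8, 29->9.5, 29->9.5, 30->11
Step 2: Rank sum for X: R1 = 5 + 7 + 8 + 9.5 = 29.5.
Step 3: U_X = R1 - n1(n1+1)/2 = 29.5 - 4*5/2 = 29.5 - 10 = 19.5.
       U_Y = n1*n2 - U_X = 28 - 19.5 = 8.5.
Step 4: Ties are present, so use the tie-corrected normal approximation (with continuity correction) for the p-value.
Step 5: p-value = 0.343605; compare to alpha = 0.1. fail to reject H0.

U_X = 19.5, p = 0.343605, fail to reject H0 at alpha = 0.1.


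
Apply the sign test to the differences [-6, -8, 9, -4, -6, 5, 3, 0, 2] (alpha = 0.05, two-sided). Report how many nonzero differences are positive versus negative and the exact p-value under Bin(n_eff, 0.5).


Step 1: Discard zero differences. Original n = 9; n_eff = number of nonzero differences = 8.
Nonzero differences (with sign): -6, -8, +9, -4, -6, +5, +3, +2
Step 2: Count signs: positive = 4, negative = 4.
Step 3: Under H0: P(positive) = 0.5, so the number of positives S ~ Bin(8, 0.5).
Step 4: Two-sided exact p-value = sum of Bin(8,0.5) probabilities at or below the observed probability = 1.000000.
Step 5: alpha = 0.05. fail to reject H0.

n_eff = 8, pos = 4, neg = 4, p = 1.000000, fail to reject H0.


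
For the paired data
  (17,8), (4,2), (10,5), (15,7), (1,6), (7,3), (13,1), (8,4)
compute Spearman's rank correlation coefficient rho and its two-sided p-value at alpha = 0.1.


Step 1: Rank x and y separately (midranks; no ties here).
rank(x): 17->8, 4->2, 10->5, 15->7, 1->1, 7->3, 13->6, 8->4
rank(y): 8->8, 2->2, 5->5, 7->7, 6->6, 3->3, 1->1, 4->4
Step 2: d_i = R_x(i) - R_y(i); compute d_i^2.
  (8-8)^2=0, (2-2)^2=0, (5-5)^2=0, (7-7)^2=0, (1-6)^2=25, (3-3)^2=0, (6-1)^2=25, (4-4)^2=0
sum(d^2) = 50.
Step 3: rho = 1 - 6*50 / (8*(8^2 - 1)) = 1 - 300/504 = 0.404762.
Step 4: Under H0, t = rho * sqrt((n-2)/(1-rho^2)) = 1.0842 ~ t(6).
Step 5: Two-sided p-value from the t-distribution with 6 df = 0.319889.
Step 6: alpha = 0.1. fail to reject H0.

rho = 0.4048, p = 0.319889, fail to reject H0 at alpha = 0.1.


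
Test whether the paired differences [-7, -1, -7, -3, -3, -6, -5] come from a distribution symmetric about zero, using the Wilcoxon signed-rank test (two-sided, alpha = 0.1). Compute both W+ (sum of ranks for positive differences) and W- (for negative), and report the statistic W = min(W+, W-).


Step 1: Drop any zero differences (none here) and take |d_i|.
|d| = [7, 1, 7, 3, 3, 6, 5]
Step 2: Midrank |d_i| (ties get averaged ranks).
ranks: |7|->6.5, |1|->1, |7|->6.5, |3|->2.5, |3|->2.5, |6|->5, |5|->4
Step 3: Attach original signs; sum ranks with positive sign and with negative sign.
W+ = 0 = 0
W- = 6.5 + 1 + 6.5 + 2.5 + 2.5 + 5 + 4 = 28
(Check: W+ + W- = 28 should equal n(n+1)/2 = 28.)
Step 4: Test statistic W = min(W+, W-) = 0.
Step 5: Ties in |d|, so use the tie-corrected normal approximation.
        E[W] = n(n+1)/4 = 7*8/4 = 14.
        Tie groups: |d|=3 (t=2), |d|=7 (t=2); sum(t^3 - t) = 12.
        Var[W] = n(n+1)(2n+1)/24 - sum(t^3-t)/48 = 840/24 - 12/48 = 34.75.
        z = (W - E[W]) / sqrt(Var[W]) = (0 - 14) / 5.8949 = -2.3749.
        Two-sided p = 2*Phi(z) = 0.017552.
Step 6: alpha = 0.1. reject H0.

W+ = 0, W- = 28, W = min = 0, p = 0.017552, reject H0.


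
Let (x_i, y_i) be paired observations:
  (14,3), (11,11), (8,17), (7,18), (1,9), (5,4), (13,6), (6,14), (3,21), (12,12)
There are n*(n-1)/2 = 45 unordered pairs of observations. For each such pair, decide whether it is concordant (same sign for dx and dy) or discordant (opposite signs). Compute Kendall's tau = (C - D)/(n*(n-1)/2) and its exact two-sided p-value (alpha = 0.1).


Step 1: Enumerate the 45 unordered pairs (i,j) with i<j and classify each by sign(x_j-x_i) * sign(y_j-y_i).
  (1,2):dx=-3,dy=+8->D; (1,3):dx=-6,dy=+14->D; (1,4):dx=-7,dy=+15->D; (1,5):dx=-13,dy=+6->D
  (1,6):dx=-9,dy=+1->D; (1,7):dx=-1,dy=+3->D; (1,8):dx=-8,dy=+11->D; (1,9):dx=-11,dy=+18->D
  (1,10):dx=-2,dy=+9->D; (2,3):dx=-3,dy=+6->D; (2,4):dx=-4,dy=+7->D; (2,5):dx=-10,dy=-2->C
  (2,6):dx=-6,dy=-7->C; (2,7):dx=+2,dy=-5->D; (2,8):dx=-5,dy=+3->D; (2,9):dx=-8,dy=+10->D
  (2,10):dx=+1,dy=+1->C; (3,4):dx=-1,dy=+1->D; (3,5):dx=-7,dy=-8->C; (3,6):dx=-3,dy=-13->C
  (3,7):dx=+5,dy=-11->D; (3,8):dx=-2,dy=-3->C; (3,9):dx=-5,dy=+4->D; (3,10):dx=+4,dy=-5->D
  (4,5):dx=-6,dy=-9->C; (4,6):dx=-2,dy=-14->C; (4,7):dx=+6,dy=-12->D; (4,8):dx=-1,dy=-4->C
  (4,9):dx=-4,dy=+3->D; (4,10):dx=+5,dy=-6->D; (5,6):dx=+4,dy=-5->D; (5,7):dx=+12,dy=-3->D
  (5,8):dx=+5,dy=+5->C; (5,9):dx=+2,dy=+12->C; (5,10):dx=+11,dy=+3->C; (6,7):dx=+8,dy=+2->C
  (6,8):dx=+1,dy=+10->C; (6,9):dx=-2,dy=+17->D; (6,10):dx=+7,dy=+8->C; (7,8):dx=-7,dy=+8->D
  (7,9):dx=-10,dy=+15->D; (7,10):dx=-1,dy=+6->D; (8,9):dx=-3,dy=+7->D; (8,10):dx=+6,dy=-2->D
  (9,10):dx=+9,dy=-9->D
Step 2: C = 15, D = 30, total pairs = 45.
Step 3: tau = (C - D)/(n(n-1)/2) = (15 - 30)/45 = -0.333333.
Step 4: Exact two-sided p-value (enumerate n! = 3628800 permutations of y under H0): p = 0.216373.
Step 5: alpha = 0.1. fail to reject H0.

tau_b = -0.3333 (C=15, D=30), p = 0.216373, fail to reject H0.


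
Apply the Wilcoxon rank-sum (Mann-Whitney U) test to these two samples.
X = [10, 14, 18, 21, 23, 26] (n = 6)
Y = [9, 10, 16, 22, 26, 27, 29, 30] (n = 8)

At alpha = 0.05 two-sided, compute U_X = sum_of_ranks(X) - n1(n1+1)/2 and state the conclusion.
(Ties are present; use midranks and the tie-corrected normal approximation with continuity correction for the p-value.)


Step 1: Combine and sort all 14 observations; assign midranks.
sorted (value, group): (9,Y), (10,X), (10,Y), (14,X), (16,Y), (18,X), (21,X), (22,Y), (23,X), (26,X), (26,Y), (27,Y), (29,Y), (30,Y)
ranks: 9->1, 10->2.5, 10->2.5, 14->4, 16->5, 18->6, 21->7, 22->8, 23->9, 26->10.5, 26->10.5, 27->12, 29->13, 30->14
Step 2: Rank sum for X: R1 = 2.5 + 4 + 6 + 7 + 9 + 10.5 = 39.
Step 3: U_X = R1 - n1(n1+1)/2 = 39 - 6*7/2 = 39 - 21 = 18.
       U_Y = n1*n2 - U_X = 48 - 18 = 30.
Step 4: Ties are present, so use the tie-corrected normal approximation (with continuity correction) for the p-value.
Step 5: p-value = 0.476705; compare to alpha = 0.05. fail to reject H0.

U_X = 18, p = 0.476705, fail to reject H0 at alpha = 0.05.


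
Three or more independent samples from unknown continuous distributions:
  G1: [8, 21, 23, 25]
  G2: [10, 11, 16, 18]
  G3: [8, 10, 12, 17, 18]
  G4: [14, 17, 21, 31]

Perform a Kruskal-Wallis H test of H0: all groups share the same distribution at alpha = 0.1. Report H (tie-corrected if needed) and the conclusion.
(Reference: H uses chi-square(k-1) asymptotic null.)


Step 1: Combine all N = 17 observations and assign midranks.
sorted (value, group, rank): (8,G1,1.5), (8,G3,1.5), (10,G2,3.5), (10,G3,3.5), (11,G2,5), (12,G3,6), (14,G4,7), (16,G2,8), (17,G3,9.5), (17,G4,9.5), (18,G2,11.5), (18,G3,11.5), (21,G1,13.5), (21,G4,13.5), (23,G1,15), (25,G1,16), (31,G4,17)
Step 2: Sum ranks within each group.
R_1 = 46 (n_1 = 4)
R_2 = 28 (n_2 = 4)
R_3 = 32 (n_3 = 5)
R_4 = 47 (n_4 = 4)
Step 3: H = 12/(N(N+1)) * sum(R_i^2/n_i) - 3(N+1)
     = 12/(17*18) * (46^2/4 + 28^2/4 + 32^2/5 + 47^2/4) - 3*18
     = 0.039216 * 1482.05 - 54
     = 4.119608.
Step 4: Ties present; correction factor C = 1 - 30/(17^3 - 17) = 0.993873. Corrected H = 4.119608 / 0.993873 = 4.145006.
Step 5: Under H0, H ~ chi^2(3); p-value = 0.246226.
Step 6: alpha = 0.1. fail to reject H0.

H = 4.1450, df = 3, p = 0.246226, fail to reject H0.


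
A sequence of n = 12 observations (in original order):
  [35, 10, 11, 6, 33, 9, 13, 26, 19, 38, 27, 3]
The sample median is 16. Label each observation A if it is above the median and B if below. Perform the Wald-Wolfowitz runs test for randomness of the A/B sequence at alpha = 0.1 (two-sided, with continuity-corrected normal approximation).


Step 1: Compute median = 16; label A = above, B = below.
Labels in order: ABBBABBAAAAB  (n_A = 6, n_B = 6)
Step 2: Count runs R = 6.
Step 3: Under H0 (random ordering), E[R] = 2*n_A*n_B/(n_A+n_B) + 1 = 2*6*6/12 + 1 = 7.0000.
        Var[R] = 2*n_A*n_B*(2*n_A*n_B - n_A - n_B) / ((n_A+n_B)^2 * (n_A+n_B-1)) = 4320/1584 = 2.7273.
        SD[R] = 1.6514.
Step 4: Continuity-corrected z = (R + 0.5 - E[R]) / SD[R] = (6 + 0.5 - 7.0000) / 1.6514 = -0.3028.
Step 5: Two-sided p-value via normal approximation = 2*(1 - Phi(|z|)) = 0.762069.
Step 6: alpha = 0.1. fail to reject H0.

R = 6, z = -0.3028, p = 0.762069, fail to reject H0.


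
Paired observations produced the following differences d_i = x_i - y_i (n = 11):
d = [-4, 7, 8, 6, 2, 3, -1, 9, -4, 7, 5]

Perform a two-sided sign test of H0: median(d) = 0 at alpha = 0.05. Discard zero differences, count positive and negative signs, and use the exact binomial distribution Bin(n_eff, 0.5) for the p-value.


Step 1: Discard zero differences. Original n = 11; n_eff = number of nonzero differences = 11.
Nonzero differences (with sign): -4, +7, +8, +6, +2, +3, -1, +9, -4, +7, +5
Step 2: Count signs: positive = 8, negative = 3.
Step 3: Under H0: P(positive) = 0.5, so the number of positives S ~ Bin(11, 0.5).
Step 4: Two-sided exact p-value = sum of Bin(11,0.5) probabilities at or below the observed probability = 0.226562.
Step 5: alpha = 0.05. fail to reject H0.

n_eff = 11, pos = 8, neg = 3, p = 0.226562, fail to reject H0.


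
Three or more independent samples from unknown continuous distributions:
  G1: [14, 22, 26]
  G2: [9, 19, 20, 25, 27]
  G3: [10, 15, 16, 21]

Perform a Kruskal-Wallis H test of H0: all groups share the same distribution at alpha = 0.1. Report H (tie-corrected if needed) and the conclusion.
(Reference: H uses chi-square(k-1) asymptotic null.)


Step 1: Combine all N = 12 observations and assign midranks.
sorted (value, group, rank): (9,G2,1), (10,G3,2), (14,G1,3), (15,G3,4), (16,G3,5), (19,G2,6), (20,G2,7), (21,G3,8), (22,G1,9), (25,G2,10), (26,G1,11), (27,G2,12)
Step 2: Sum ranks within each group.
R_1 = 23 (n_1 = 3)
R_2 = 36 (n_2 = 5)
R_3 = 19 (n_3 = 4)
Step 3: H = 12/(N(N+1)) * sum(R_i^2/n_i) - 3(N+1)
     = 12/(12*13) * (23^2/3 + 36^2/5 + 19^2/4) - 3*13
     = 0.076923 * 525.783 - 39
     = 1.444872.
Step 4: No ties, so H is used without correction.
Step 5: Under H0, H ~ chi^2(2); p-value = 0.485568.
Step 6: alpha = 0.1. fail to reject H0.

H = 1.4449, df = 2, p = 0.485568, fail to reject H0.


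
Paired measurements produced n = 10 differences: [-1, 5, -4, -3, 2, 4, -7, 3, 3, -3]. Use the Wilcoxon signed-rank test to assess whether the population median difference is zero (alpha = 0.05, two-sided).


Step 1: Drop any zero differences (none here) and take |d_i|.
|d| = [1, 5, 4, 3, 2, 4, 7, 3, 3, 3]
Step 2: Midrank |d_i| (ties get averaged ranks).
ranks: |1|->1, |5|->9, |4|->7.5, |3|->4.5, |2|->2, |4|->7.5, |7|->10, |3|->4.5, |3|->4.5, |3|->4.5
Step 3: Attach original signs; sum ranks with positive sign and with negative sign.
W+ = 9 + 2 + 7.5 + 4.5 + 4.5 = 27.5
W- = 1 + 7.5 + 4.5 + 10 + 4.5 = 27.5
(Check: W+ + W- = 55 should equal n(n+1)/2 = 55.)
Step 4: Test statistic W = min(W+, W-) = 27.5.
Step 5: Ties in |d|, so use the tie-corrected normal approximation.
        E[W] = n(n+1)/4 = 10*11/4 = 27.5.
        Tie groups: |d|=3 (t=4), |d|=4 (t=2); sum(t^3 - t) = 66.
        Var[W] = n(n+1)(2n+1)/24 - sum(t^3-t)/48 = 2310/24 - 66/48 = 94.875.
        z = (W - E[W]) / sqrt(Var[W]) = (27.5 - 27.5) / 9.7404 = 0.0000.
        Two-sided p = 2*Phi(z) = 1.000000.
Step 6: alpha = 0.05. fail to reject H0.

W+ = 27.5, W- = 27.5, W = min = 27.5, p = 1.000000, fail to reject H0.


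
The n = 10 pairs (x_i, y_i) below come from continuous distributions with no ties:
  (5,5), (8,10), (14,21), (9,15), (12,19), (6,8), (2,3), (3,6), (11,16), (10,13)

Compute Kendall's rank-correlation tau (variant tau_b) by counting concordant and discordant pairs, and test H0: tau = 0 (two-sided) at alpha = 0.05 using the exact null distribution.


Step 1: Enumerate the 45 unordered pairs (i,j) with i<j and classify each by sign(x_j-x_i) * sign(y_j-y_i).
  (1,2):dx=+3,dy=+5->C; (1,3):dx=+9,dy=+16->C; (1,4):dx=+4,dy=+10->C; (1,5):dx=+7,dy=+14->C
  (1,6):dx=+1,dy=+3->C; (1,7):dx=-3,dy=-2->C; (1,8):dx=-2,dy=+1->D; (1,9):dx=+6,dy=+11->C
  (1,10):dx=+5,dy=+8->C; (2,3):dx=+6,dy=+11->C; (2,4):dx=+1,dy=+5->C; (2,5):dx=+4,dy=+9->C
  (2,6):dx=-2,dy=-2->C; (2,7):dx=-6,dy=-7->C; (2,8):dx=-5,dy=-4->C; (2,9):dx=+3,dy=+6->C
  (2,10):dx=+2,dy=+3->C; (3,4):dx=-5,dy=-6->C; (3,5):dx=-2,dy=-2->C; (3,6):dx=-8,dy=-13->C
  (3,7):dx=-12,dy=-18->C; (3,8):dx=-11,dy=-15->C; (3,9):dx=-3,dy=-5->C; (3,10):dx=-4,dy=-8->C
  (4,5):dx=+3,dy=+4->C; (4,6):dx=-3,dy=-7->C; (4,7):dx=-7,dy=-12->C; (4,8):dx=-6,dy=-9->C
  (4,9):dx=+2,dy=+1->C; (4,10):dx=+1,dy=-2->D; (5,6):dx=-6,dy=-11->C; (5,7):dx=-10,dy=-16->C
  (5,8):dx=-9,dy=-13->C; (5,9):dx=-1,dy=-3->C; (5,10):dx=-2,dy=-6->C; (6,7):dx=-4,dy=-5->C
  (6,8):dx=-3,dy=-2->C; (6,9):dx=+5,dy=+8->C; (6,10):dx=+4,dy=+5->C; (7,8):dx=+1,dy=+3->C
  (7,9):dx=+9,dy=+13->C; (7,10):dx=+8,dy=+10->C; (8,9):dx=+8,dy=+10->C; (8,10):dx=+7,dy=+7->C
  (9,10):dx=-1,dy=-3->C
Step 2: C = 43, D = 2, total pairs = 45.
Step 3: tau = (C - D)/(n(n-1)/2) = (43 - 2)/45 = 0.911111.
Step 4: Exact two-sided p-value (enumerate n! = 3628800 permutations of y under H0): p = 0.000030.
Step 5: alpha = 0.05. reject H0.

tau_b = 0.9111 (C=43, D=2), p = 0.000030, reject H0.


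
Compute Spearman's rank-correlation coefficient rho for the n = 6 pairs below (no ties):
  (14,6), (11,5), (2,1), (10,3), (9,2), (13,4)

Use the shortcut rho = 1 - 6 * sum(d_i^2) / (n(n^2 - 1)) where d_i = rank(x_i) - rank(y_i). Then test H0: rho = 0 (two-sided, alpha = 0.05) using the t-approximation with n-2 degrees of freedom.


Step 1: Rank x and y separately (midranks; no ties here).
rank(x): 14->6, 11->4, 2->1, 10->3, 9->2, 13->5
rank(y): 6->6, 5->5, 1->1, 3->3, 2->2, 4->4
Step 2: d_i = R_x(i) - R_y(i); compute d_i^2.
  (6-6)^2=0, (4-5)^2=1, (1-1)^2=0, (3-3)^2=0, (2-2)^2=0, (5-4)^2=1
sum(d^2) = 2.
Step 3: rho = 1 - 6*2 / (6*(6^2 - 1)) = 1 - 12/210 = 0.942857.
Step 4: Under H0, t = rho * sqrt((n-2)/(1-rho^2)) = 5.6595 ~ t(4).
Step 5: Two-sided p-value from the t-distribution with 4 df = 0.004805.
Step 6: alpha = 0.05. reject H0.

rho = 0.9429, p = 0.004805, reject H0 at alpha = 0.05.


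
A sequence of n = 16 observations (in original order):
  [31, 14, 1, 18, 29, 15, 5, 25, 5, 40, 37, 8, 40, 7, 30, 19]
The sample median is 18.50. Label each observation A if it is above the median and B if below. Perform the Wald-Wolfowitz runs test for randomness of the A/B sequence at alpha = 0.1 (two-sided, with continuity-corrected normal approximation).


Step 1: Compute median = 18.50; label A = above, B = below.
Labels in order: ABBBABBABAABABAA  (n_A = 8, n_B = 8)
Step 2: Count runs R = 11.
Step 3: Under H0 (random ordering), E[R] = 2*n_A*n_B/(n_A+n_B) + 1 = 2*8*8/16 + 1 = 9.0000.
        Var[R] = 2*n_A*n_B*(2*n_A*n_B - n_A - n_B) / ((n_A+n_B)^2 * (n_A+n_B-1)) = 14336/3840 = 3.7333.
        SD[R] = 1.9322.
Step 4: Continuity-corrected z = (R - 0.5 - E[R]) / SD[R] = (11 - 0.5 - 9.0000) / 1.9322 = 0.7763.
Step 5: Two-sided p-value via normal approximation = 2*(1 - Phi(|z|)) = 0.437558.
Step 6: alpha = 0.1. fail to reject H0.

R = 11, z = 0.7763, p = 0.437558, fail to reject H0.


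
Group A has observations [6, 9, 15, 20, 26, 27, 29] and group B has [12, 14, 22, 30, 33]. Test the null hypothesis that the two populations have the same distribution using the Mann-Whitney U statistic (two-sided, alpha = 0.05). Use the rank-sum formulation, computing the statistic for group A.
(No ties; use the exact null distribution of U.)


Step 1: Combine and sort all 12 observations; assign midranks.
sorted (value, group): (6,X), (9,X), (12,Y), (14,Y), (15,X), (20,X), (22,Y), (26,X), (27,X), (29,X), (30,Y), (33,Y)
ranks: 6->1, 9->2, 12->3, 14->4, 15->5, 20->6, 22->7, 26->8, 27->9, 29->10, 30->11, 33->12
Step 2: Rank sum for X: R1 = 1 + 2 + 5 + 6 + 8 + 9 + 10 = 41.
Step 3: U_X = R1 - n1(n1+1)/2 = 41 - 7*8/2 = 41 - 28 = 13.
       U_Y = n1*n2 - U_X = 35 - 13 = 22.
Step 4: No ties, so the exact null distribution of U (based on enumerating the C(12,7) = 792 equally likely rank assignments) gives the two-sided p-value.
Step 5: p-value = 0.530303; compare to alpha = 0.05. fail to reject H0.

U_X = 13, p = 0.530303, fail to reject H0 at alpha = 0.05.


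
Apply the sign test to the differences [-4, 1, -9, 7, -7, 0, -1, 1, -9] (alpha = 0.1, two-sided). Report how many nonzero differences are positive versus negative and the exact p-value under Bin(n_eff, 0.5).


Step 1: Discard zero differences. Original n = 9; n_eff = number of nonzero differences = 8.
Nonzero differences (with sign): -4, +1, -9, +7, -7, -1, +1, -9
Step 2: Count signs: positive = 3, negative = 5.
Step 3: Under H0: P(positive) = 0.5, so the number of positives S ~ Bin(8, 0.5).
Step 4: Two-sided exact p-value = sum of Bin(8,0.5) probabilities at or below the observed probability = 0.726562.
Step 5: alpha = 0.1. fail to reject H0.

n_eff = 8, pos = 3, neg = 5, p = 0.726562, fail to reject H0.


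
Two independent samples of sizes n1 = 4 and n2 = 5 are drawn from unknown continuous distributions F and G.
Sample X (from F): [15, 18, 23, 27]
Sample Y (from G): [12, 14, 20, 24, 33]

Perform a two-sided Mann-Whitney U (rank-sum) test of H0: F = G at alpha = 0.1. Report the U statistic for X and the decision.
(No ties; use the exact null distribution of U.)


Step 1: Combine and sort all 9 observations; assign midranks.
sorted (value, group): (12,Y), (14,Y), (15,X), (18,X), (20,Y), (23,X), (24,Y), (27,X), (33,Y)
ranks: 12->1, 14->2, 15->3, 18->4, 20->5, 23->6, 24->7, 27->8, 33->9
Step 2: Rank sum for X: R1 = 3 + 4 + 6 + 8 = 21.
Step 3: U_X = R1 - n1(n1+1)/2 = 21 - 4*5/2 = 21 - 10 = 11.
       U_Y = n1*n2 - U_X = 20 - 11 = 9.
Step 4: No ties, so the exact null distribution of U (based on enumerating the C(9,4) = 126 equally likely rank assignments) gives the two-sided p-value.
Step 5: p-value = 0.904762; compare to alpha = 0.1. fail to reject H0.

U_X = 11, p = 0.904762, fail to reject H0 at alpha = 0.1.


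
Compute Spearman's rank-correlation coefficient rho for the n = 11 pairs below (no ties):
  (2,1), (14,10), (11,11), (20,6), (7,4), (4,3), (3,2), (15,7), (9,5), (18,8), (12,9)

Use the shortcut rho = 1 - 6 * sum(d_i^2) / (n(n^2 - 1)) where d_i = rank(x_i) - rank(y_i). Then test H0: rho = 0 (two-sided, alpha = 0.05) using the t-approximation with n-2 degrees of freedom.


Step 1: Rank x and y separately (midranks; no ties here).
rank(x): 2->1, 14->8, 11->6, 20->11, 7->4, 4->3, 3->2, 15->9, 9->5, 18->10, 12->7
rank(y): 1->1, 10->10, 11->11, 6->6, 4->4, 3->3, 2->2, 7->7, 5->5, 8->8, 9->9
Step 2: d_i = R_x(i) - R_y(i); compute d_i^2.
  (1-1)^2=0, (8-10)^2=4, (6-11)^2=25, (11-6)^2=25, (4-4)^2=0, (3-3)^2=0, (2-2)^2=0, (9-7)^2=4, (5-5)^2=0, (10-8)^2=4, (7-9)^2=4
sum(d^2) = 66.
Step 3: rho = 1 - 6*66 / (11*(11^2 - 1)) = 1 - 396/1320 = 0.700000.
Step 4: Under H0, t = rho * sqrt((n-2)/(1-rho^2)) = 2.9406 ~ t(9).
Step 5: Two-sided p-value from the t-distribution with 9 df = 0.016471.
Step 6: alpha = 0.05. reject H0.

rho = 0.7000, p = 0.016471, reject H0 at alpha = 0.05.


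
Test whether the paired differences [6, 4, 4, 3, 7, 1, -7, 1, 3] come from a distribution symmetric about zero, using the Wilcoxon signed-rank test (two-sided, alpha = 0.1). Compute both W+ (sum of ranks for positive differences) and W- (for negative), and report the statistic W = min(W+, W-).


Step 1: Drop any zero differences (none here) and take |d_i|.
|d| = [6, 4, 4, 3, 7, 1, 7, 1, 3]
Step 2: Midrank |d_i| (ties get averaged ranks).
ranks: |6|->7, |4|->5.5, |4|->5.5, |3|->3.5, |7|->8.5, |1|->1.5, |7|->8.5, |1|->1.5, |3|->3.5
Step 3: Attach original signs; sum ranks with positive sign and with negative sign.
W+ = 7 + 5.5 + 5.5 + 3.5 + 8.5 + 1.5 + 1.5 + 3.5 = 36.5
W- = 8.5 = 8.5
(Check: W+ + W- = 45 should equal n(n+1)/2 = 45.)
Step 4: Test statistic W = min(W+, W-) = 8.5.
Step 5: Ties in |d|, so use the tie-corrected normal approximation.
        E[W] = n(n+1)/4 = 9*10/4 = 22.5.
        Tie groups: |d|=1 (t=2), |d|=3 (t=2), |d|=4 (t=2), |d|=7 (t=2); sum(t^3 - t) = 24.
        Var[W] = n(n+1)(2n+1)/24 - sum(t^3-t)/48 = 1710/24 - 24/48 = 70.75.
        z = (W - E[W]) / sqrt(Var[W]) = (8.5 - 22.5) / 8.4113 = -1.6644.
        Two-sided p = 2*Phi(z) = 0.096027.
Step 6: alpha = 0.1. reject H0.

W+ = 36.5, W- = 8.5, W = min = 8.5, p = 0.096027, reject H0.


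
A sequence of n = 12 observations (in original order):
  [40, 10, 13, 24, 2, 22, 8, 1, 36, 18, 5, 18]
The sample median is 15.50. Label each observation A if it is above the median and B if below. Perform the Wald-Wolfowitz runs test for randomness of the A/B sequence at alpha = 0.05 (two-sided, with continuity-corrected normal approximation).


Step 1: Compute median = 15.50; label A = above, B = below.
Labels in order: ABBABABBAABA  (n_A = 6, n_B = 6)
Step 2: Count runs R = 9.
Step 3: Under H0 (random ordering), E[R] = 2*n_A*n_B/(n_A+n_B) + 1 = 2*6*6/12 + 1 = 7.0000.
        Var[R] = 2*n_A*n_B*(2*n_A*n_B - n_A - n_B) / ((n_A+n_B)^2 * (n_A+n_B-1)) = 4320/1584 = 2.7273.
        SD[R] = 1.6514.
Step 4: Continuity-corrected z = (R - 0.5 - E[R]) / SD[R] = (9 - 0.5 - 7.0000) / 1.6514 = 0.9083.
Step 5: Two-sided p-value via normal approximation = 2*(1 - Phi(|z|)) = 0.363722.
Step 6: alpha = 0.05. fail to reject H0.

R = 9, z = 0.9083, p = 0.363722, fail to reject H0.


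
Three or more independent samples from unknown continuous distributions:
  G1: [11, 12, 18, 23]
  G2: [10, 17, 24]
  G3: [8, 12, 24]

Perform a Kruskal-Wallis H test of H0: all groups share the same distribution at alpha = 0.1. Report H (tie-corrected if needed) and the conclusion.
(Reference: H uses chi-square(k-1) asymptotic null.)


Step 1: Combine all N = 10 observations and assign midranks.
sorted (value, group, rank): (8,G3,1), (10,G2,2), (11,G1,3), (12,G1,4.5), (12,G3,4.5), (17,G2,6), (18,G1,7), (23,G1,8), (24,G2,9.5), (24,G3,9.5)
Step 2: Sum ranks within each group.
R_1 = 22.5 (n_1 = 4)
R_2 = 17.5 (n_2 = 3)
R_3 = 15 (n_3 = 3)
Step 3: H = 12/(N(N+1)) * sum(R_i^2/n_i) - 3(N+1)
     = 12/(10*11) * (22.5^2/4 + 17.5^2/3 + 15^2/3) - 3*11
     = 0.109091 * 303.646 - 33
     = 0.125000.
Step 4: Ties present; correction factor C = 1 - 12/(10^3 - 10) = 0.987879. Corrected H = 0.125000 / 0.987879 = 0.126534.
Step 5: Under H0, H ~ chi^2(2); p-value = 0.938693.
Step 6: alpha = 0.1. fail to reject H0.

H = 0.1265, df = 2, p = 0.938693, fail to reject H0.


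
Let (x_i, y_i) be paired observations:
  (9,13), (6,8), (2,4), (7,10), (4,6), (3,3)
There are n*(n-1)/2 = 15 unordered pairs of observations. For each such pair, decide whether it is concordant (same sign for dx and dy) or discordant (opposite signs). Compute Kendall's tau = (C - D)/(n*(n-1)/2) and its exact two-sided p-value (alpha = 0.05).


Step 1: Enumerate the 15 unordered pairs (i,j) with i<j and classify each by sign(x_j-x_i) * sign(y_j-y_i).
  (1,2):dx=-3,dy=-5->C; (1,3):dx=-7,dy=-9->C; (1,4):dx=-2,dy=-3->C; (1,5):dx=-5,dy=-7->C
  (1,6):dx=-6,dy=-10->C; (2,3):dx=-4,dy=-4->C; (2,4):dx=+1,dy=+2->C; (2,5):dx=-2,dy=-2->C
  (2,6):dx=-3,dy=-5->C; (3,4):dx=+5,dy=+6->C; (3,5):dx=+2,dy=+2->C; (3,6):dx=+1,dy=-1->D
  (4,5):dx=-3,dy=-4->C; (4,6):dx=-4,dy=-7->C; (5,6):dx=-1,dy=-3->C
Step 2: C = 14, D = 1, total pairs = 15.
Step 3: tau = (C - D)/(n(n-1)/2) = (14 - 1)/15 = 0.866667.
Step 4: Exact two-sided p-value (enumerate n! = 720 permutations of y under H0): p = 0.016667.
Step 5: alpha = 0.05. reject H0.

tau_b = 0.8667 (C=14, D=1), p = 0.016667, reject H0.


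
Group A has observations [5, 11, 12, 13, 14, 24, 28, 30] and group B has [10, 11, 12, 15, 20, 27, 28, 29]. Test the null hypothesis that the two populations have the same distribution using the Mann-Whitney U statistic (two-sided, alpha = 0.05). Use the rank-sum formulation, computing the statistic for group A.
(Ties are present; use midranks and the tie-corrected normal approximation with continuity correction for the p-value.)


Step 1: Combine and sort all 16 observations; assign midranks.
sorted (value, group): (5,X), (10,Y), (11,X), (11,Y), (12,X), (12,Y), (13,X), (14,X), (15,Y), (20,Y), (24,X), (27,Y), (28,X), (28,Y), (29,Y), (30,X)
ranks: 5->1, 10->2, 11->3.5, 11->3.5, 12->5.5, 12->5.5, 13->7, 14->8, 15->9, 20->10, 24->11, 27->12, 28->13.5, 28->13.5, 29->15, 30->16
Step 2: Rank sum for X: R1 = 1 + 3.5 + 5.5 + 7 + 8 + 11 + 13.5 + 16 = 65.5.
Step 3: U_X = R1 - n1(n1+1)/2 = 65.5 - 8*9/2 = 65.5 - 36 = 29.5.
       U_Y = n1*n2 - U_X = 64 - 29.5 = 34.5.
Step 4: Ties are present, so use the tie-corrected normal approximation (with continuity correction) for the p-value.
Step 5: p-value = 0.833272; compare to alpha = 0.05. fail to reject H0.

U_X = 29.5, p = 0.833272, fail to reject H0 at alpha = 0.05.


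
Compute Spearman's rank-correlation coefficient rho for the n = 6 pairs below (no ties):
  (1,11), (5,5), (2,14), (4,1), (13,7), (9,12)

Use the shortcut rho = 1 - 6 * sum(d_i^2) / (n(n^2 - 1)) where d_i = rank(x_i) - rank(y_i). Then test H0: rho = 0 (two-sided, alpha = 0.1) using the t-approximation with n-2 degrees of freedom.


Step 1: Rank x and y separately (midranks; no ties here).
rank(x): 1->1, 5->4, 2->2, 4->3, 13->6, 9->5
rank(y): 11->4, 5->2, 14->6, 1->1, 7->3, 12->5
Step 2: d_i = R_x(i) - R_y(i); compute d_i^2.
  (1-4)^2=9, (4-2)^2=4, (2-6)^2=16, (3-1)^2=4, (6-3)^2=9, (5-5)^2=0
sum(d^2) = 42.
Step 3: rho = 1 - 6*42 / (6*(6^2 - 1)) = 1 - 252/210 = -0.200000.
Step 4: Under H0, t = rho * sqrt((n-2)/(1-rho^2)) = -0.4082 ~ t(4).
Step 5: Two-sided p-value from the t-distribution with 4 df = 0.704000.
Step 6: alpha = 0.1. fail to reject H0.

rho = -0.2000, p = 0.704000, fail to reject H0 at alpha = 0.1.


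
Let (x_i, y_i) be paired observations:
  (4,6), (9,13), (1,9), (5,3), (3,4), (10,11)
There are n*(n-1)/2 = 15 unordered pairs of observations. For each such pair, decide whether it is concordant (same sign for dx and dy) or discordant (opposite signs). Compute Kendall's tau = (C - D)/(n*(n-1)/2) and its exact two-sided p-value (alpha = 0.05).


Step 1: Enumerate the 15 unordered pairs (i,j) with i<j and classify each by sign(x_j-x_i) * sign(y_j-y_i).
  (1,2):dx=+5,dy=+7->C; (1,3):dx=-3,dy=+3->D; (1,4):dx=+1,dy=-3->D; (1,5):dx=-1,dy=-2->C
  (1,6):dx=+6,dy=+5->C; (2,3):dx=-8,dy=-4->C; (2,4):dx=-4,dy=-10->C; (2,5):dx=-6,dy=-9->C
  (2,6):dx=+1,dy=-2->D; (3,4):dx=+4,dy=-6->D; (3,5):dx=+2,dy=-5->D; (3,6):dx=+9,dy=+2->C
  (4,5):dx=-2,dy=+1->D; (4,6):dx=+5,dy=+8->C; (5,6):dx=+7,dy=+7->C
Step 2: C = 9, D = 6, total pairs = 15.
Step 3: tau = (C - D)/(n(n-1)/2) = (9 - 6)/15 = 0.200000.
Step 4: Exact two-sided p-value (enumerate n! = 720 permutations of y under H0): p = 0.719444.
Step 5: alpha = 0.05. fail to reject H0.

tau_b = 0.2000 (C=9, D=6), p = 0.719444, fail to reject H0.


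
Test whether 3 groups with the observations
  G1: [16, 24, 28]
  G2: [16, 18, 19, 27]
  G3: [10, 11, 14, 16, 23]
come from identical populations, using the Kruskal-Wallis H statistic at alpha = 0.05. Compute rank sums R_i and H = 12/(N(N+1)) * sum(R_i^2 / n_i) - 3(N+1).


Step 1: Combine all N = 12 observations and assign midranks.
sorted (value, group, rank): (10,G3,1), (11,G3,2), (14,G3,3), (16,G1,5), (16,G2,5), (16,G3,5), (18,G2,7), (19,G2,8), (23,G3,9), (24,G1,10), (27,G2,11), (28,G1,12)
Step 2: Sum ranks within each group.
R_1 = 27 (n_1 = 3)
R_2 = 31 (n_2 = 4)
R_3 = 20 (n_3 = 5)
Step 3: H = 12/(N(N+1)) * sum(R_i^2/n_i) - 3(N+1)
     = 12/(12*13) * (27^2/3 + 31^2/4 + 20^2/5) - 3*13
     = 0.076923 * 563.25 - 39
     = 4.326923.
Step 4: Ties present; correction factor C = 1 - 24/(12^3 - 12) = 0.986014. Corrected H = 4.326923 / 0.986014 = 4.388298.
Step 5: Under H0, H ~ chi^2(2); p-value = 0.111453.
Step 6: alpha = 0.05. fail to reject H0.

H = 4.3883, df = 2, p = 0.111453, fail to reject H0.


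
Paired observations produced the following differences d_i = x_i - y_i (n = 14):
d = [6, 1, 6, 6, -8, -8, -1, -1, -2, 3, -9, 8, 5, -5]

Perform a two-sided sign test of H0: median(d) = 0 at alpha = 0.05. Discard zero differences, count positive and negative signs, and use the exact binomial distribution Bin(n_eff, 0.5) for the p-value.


Step 1: Discard zero differences. Original n = 14; n_eff = number of nonzero differences = 14.
Nonzero differences (with sign): +6, +1, +6, +6, -8, -8, -1, -1, -2, +3, -9, +8, +5, -5
Step 2: Count signs: positive = 7, negative = 7.
Step 3: Under H0: P(positive) = 0.5, so the number of positives S ~ Bin(14, 0.5).
Step 4: Two-sided exact p-value = sum of Bin(14,0.5) probabilities at or below the observed probability = 1.000000.
Step 5: alpha = 0.05. fail to reject H0.

n_eff = 14, pos = 7, neg = 7, p = 1.000000, fail to reject H0.


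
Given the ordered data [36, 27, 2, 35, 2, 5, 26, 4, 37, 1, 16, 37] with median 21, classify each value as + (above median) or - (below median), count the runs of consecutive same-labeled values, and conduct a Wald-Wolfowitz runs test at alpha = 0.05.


Step 1: Compute median = 21; label A = above, B = below.
Labels in order: AABABBABABBA  (n_A = 6, n_B = 6)
Step 2: Count runs R = 9.
Step 3: Under H0 (random ordering), E[R] = 2*n_A*n_B/(n_A+n_B) + 1 = 2*6*6/12 + 1 = 7.0000.
        Var[R] = 2*n_A*n_B*(2*n_A*n_B - n_A - n_B) / ((n_A+n_B)^2 * (n_A+n_B-1)) = 4320/1584 = 2.7273.
        SD[R] = 1.6514.
Step 4: Continuity-corrected z = (R - 0.5 - E[R]) / SD[R] = (9 - 0.5 - 7.0000) / 1.6514 = 0.9083.
Step 5: Two-sided p-value via normal approximation = 2*(1 - Phi(|z|)) = 0.363722.
Step 6: alpha = 0.05. fail to reject H0.

R = 9, z = 0.9083, p = 0.363722, fail to reject H0.


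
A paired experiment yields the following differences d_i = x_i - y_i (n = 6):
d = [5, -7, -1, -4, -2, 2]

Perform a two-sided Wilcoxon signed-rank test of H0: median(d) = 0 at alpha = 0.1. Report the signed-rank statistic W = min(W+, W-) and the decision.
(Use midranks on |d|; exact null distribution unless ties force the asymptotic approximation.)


Step 1: Drop any zero differences (none here) and take |d_i|.
|d| = [5, 7, 1, 4, 2, 2]
Step 2: Midrank |d_i| (ties get averaged ranks).
ranks: |5|->5, |7|->6, |1|->1, |4|->4, |2|->2.5, |2|->2.5
Step 3: Attach original signs; sum ranks with positive sign and with negative sign.
W+ = 5 + 2.5 = 7.5
W- = 6 + 1 + 4 + 2.5 = 13.5
(Check: W+ + W- = 21 should equal n(n+1)/2 = 21.)
Step 4: Test statistic W = min(W+, W-) = 7.5.
Step 5: Ties in |d|, so use the tie-corrected normal approximation.
        E[W] = n(n+1)/4 = 6*7/4 = 10.5.
        Tie groups: |d|=2 (t=2); sum(t^3 - t) = 6.
        Var[W] = n(n+1)(2n+1)/24 - sum(t^3-t)/48 = 546/24 - 6/48 = 22.625.
        z = (W - E[W]) / sqrt(Var[W]) = (7.5 - 10.5) / 4.7566 = -0.6307.
        Two-sided p = 2*Phi(z) = 0.528233.
Step 6: alpha = 0.1. fail to reject H0.

W+ = 7.5, W- = 13.5, W = min = 7.5, p = 0.528233, fail to reject H0.


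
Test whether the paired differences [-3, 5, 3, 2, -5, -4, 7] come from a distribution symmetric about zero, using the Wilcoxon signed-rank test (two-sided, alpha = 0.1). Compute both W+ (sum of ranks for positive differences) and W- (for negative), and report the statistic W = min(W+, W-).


Step 1: Drop any zero differences (none here) and take |d_i|.
|d| = [3, 5, 3, 2, 5, 4, 7]
Step 2: Midrank |d_i| (ties get averaged ranks).
ranks: |3|->2.5, |5|->5.5, |3|->2.5, |2|->1, |5|->5.5, |4|->4, |7|->7
Step 3: Attach original signs; sum ranks with positive sign and with negative sign.
W+ = 5.5 + 2.5 + 1 + 7 = 16
W- = 2.5 + 5.5 + 4 = 12
(Check: W+ + W- = 28 should equal n(n+1)/2 = 28.)
Step 4: Test statistic W = min(W+, W-) = 12.
Step 5: Ties in |d|, so use the tie-corrected normal approximation.
        E[W] = n(n+1)/4 = 7*8/4 = 14.
        Tie groups: |d|=3 (t=2), |d|=5 (t=2); sum(t^3 - t) = 12.
        Var[W] = n(n+1)(2n+1)/24 - sum(t^3-t)/48 = 840/24 - 12/48 = 34.75.
        z = (W - E[W]) / sqrt(Var[W]) = (12 - 14) / 5.8949 = -0.3393.
        Two-sided p = 2*Phi(z) = 0.734402.
Step 6: alpha = 0.1. fail to reject H0.

W+ = 16, W- = 12, W = min = 12, p = 0.734402, fail to reject H0.


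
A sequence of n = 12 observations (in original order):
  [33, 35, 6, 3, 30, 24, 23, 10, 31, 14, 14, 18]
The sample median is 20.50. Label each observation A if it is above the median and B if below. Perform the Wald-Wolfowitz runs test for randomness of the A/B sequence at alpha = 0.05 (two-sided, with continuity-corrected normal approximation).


Step 1: Compute median = 20.50; label A = above, B = below.
Labels in order: AABBAAABABBB  (n_A = 6, n_B = 6)
Step 2: Count runs R = 6.
Step 3: Under H0 (random ordering), E[R] = 2*n_A*n_B/(n_A+n_B) + 1 = 2*6*6/12 + 1 = 7.0000.
        Var[R] = 2*n_A*n_B*(2*n_A*n_B - n_A - n_B) / ((n_A+n_B)^2 * (n_A+n_B-1)) = 4320/1584 = 2.7273.
        SD[R] = 1.6514.
Step 4: Continuity-corrected z = (R + 0.5 - E[R]) / SD[R] = (6 + 0.5 - 7.0000) / 1.6514 = -0.3028.
Step 5: Two-sided p-value via normal approximation = 2*(1 - Phi(|z|)) = 0.762069.
Step 6: alpha = 0.05. fail to reject H0.

R = 6, z = -0.3028, p = 0.762069, fail to reject H0.


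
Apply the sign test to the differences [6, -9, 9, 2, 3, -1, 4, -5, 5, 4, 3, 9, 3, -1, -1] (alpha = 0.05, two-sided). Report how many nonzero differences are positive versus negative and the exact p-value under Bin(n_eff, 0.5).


Step 1: Discard zero differences. Original n = 15; n_eff = number of nonzero differences = 15.
Nonzero differences (with sign): +6, -9, +9, +2, +3, -1, +4, -5, +5, +4, +3, +9, +3, -1, -1
Step 2: Count signs: positive = 10, negative = 5.
Step 3: Under H0: P(positive) = 0.5, so the number of positives S ~ Bin(15, 0.5).
Step 4: Two-sided exact p-value = sum of Bin(15,0.5) probabilities at or below the observed probability = 0.301758.
Step 5: alpha = 0.05. fail to reject H0.

n_eff = 15, pos = 10, neg = 5, p = 0.301758, fail to reject H0.


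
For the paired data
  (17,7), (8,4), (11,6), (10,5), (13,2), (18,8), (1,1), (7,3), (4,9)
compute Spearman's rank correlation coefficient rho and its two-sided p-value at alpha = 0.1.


Step 1: Rank x and y separately (midranks; no ties here).
rank(x): 17->8, 8->4, 11->6, 10->5, 13->7, 18->9, 1->1, 7->3, 4->2
rank(y): 7->7, 4->4, 6->6, 5->5, 2->2, 8->8, 1->1, 3->3, 9->9
Step 2: d_i = R_x(i) - R_y(i); compute d_i^2.
  (8-7)^2=1, (4-4)^2=0, (6-6)^2=0, (5-5)^2=0, (7-2)^2=25, (9-8)^2=1, (1-1)^2=0, (3-3)^2=0, (2-9)^2=49
sum(d^2) = 76.
Step 3: rho = 1 - 6*76 / (9*(9^2 - 1)) = 1 - 456/720 = 0.366667.
Step 4: Under H0, t = rho * sqrt((n-2)/(1-rho^2)) = 1.0427 ~ t(7).
Step 5: Two-sided p-value from the t-distribution with 7 df = 0.331740.
Step 6: alpha = 0.1. fail to reject H0.

rho = 0.3667, p = 0.331740, fail to reject H0 at alpha = 0.1.


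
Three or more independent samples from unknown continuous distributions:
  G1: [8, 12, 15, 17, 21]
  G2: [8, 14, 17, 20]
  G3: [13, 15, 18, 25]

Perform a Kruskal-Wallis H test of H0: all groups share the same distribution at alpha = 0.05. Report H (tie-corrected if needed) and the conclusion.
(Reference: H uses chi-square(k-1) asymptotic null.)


Step 1: Combine all N = 13 observations and assign midranks.
sorted (value, group, rank): (8,G1,1.5), (8,G2,1.5), (12,G1,3), (13,G3,4), (14,G2,5), (15,G1,6.5), (15,G3,6.5), (17,G1,8.5), (17,G2,8.5), (18,G3,10), (20,G2,11), (21,G1,12), (25,G3,13)
Step 2: Sum ranks within each group.
R_1 = 31.5 (n_1 = 5)
R_2 = 26 (n_2 = 4)
R_3 = 33.5 (n_3 = 4)
Step 3: H = 12/(N(N+1)) * sum(R_i^2/n_i) - 3(N+1)
     = 12/(13*14) * (31.5^2/5 + 26^2/4 + 33.5^2/4) - 3*14
     = 0.065934 * 648.013 - 42
     = 0.726099.
Step 4: Ties present; correction factor C = 1 - 18/(13^3 - 13) = 0.991758. Corrected H = 0.726099 / 0.991758 = 0.732133.
Step 5: Under H0, H ~ chi^2(2); p-value = 0.693457.
Step 6: alpha = 0.05. fail to reject H0.

H = 0.7321, df = 2, p = 0.693457, fail to reject H0.


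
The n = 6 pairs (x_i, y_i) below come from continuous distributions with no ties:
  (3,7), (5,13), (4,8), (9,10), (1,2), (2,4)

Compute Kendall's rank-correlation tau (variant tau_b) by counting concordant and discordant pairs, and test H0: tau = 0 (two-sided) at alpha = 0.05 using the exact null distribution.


Step 1: Enumerate the 15 unordered pairs (i,j) with i<j and classify each by sign(x_j-x_i) * sign(y_j-y_i).
  (1,2):dx=+2,dy=+6->C; (1,3):dx=+1,dy=+1->C; (1,4):dx=+6,dy=+3->C; (1,5):dx=-2,dy=-5->C
  (1,6):dx=-1,dy=-3->C; (2,3):dx=-1,dy=-5->C; (2,4):dx=+4,dy=-3->D; (2,5):dx=-4,dy=-11->C
  (2,6):dx=-3,dy=-9->C; (3,4):dx=+5,dy=+2->C; (3,5):dx=-3,dy=-6->C; (3,6):dx=-2,dy=-4->C
  (4,5):dx=-8,dy=-8->C; (4,6):dx=-7,dy=-6->C; (5,6):dx=+1,dy=+2->C
Step 2: C = 14, D = 1, total pairs = 15.
Step 3: tau = (C - D)/(n(n-1)/2) = (14 - 1)/15 = 0.866667.
Step 4: Exact two-sided p-value (enumerate n! = 720 permutations of y under H0): p = 0.016667.
Step 5: alpha = 0.05. reject H0.

tau_b = 0.8667 (C=14, D=1), p = 0.016667, reject H0.


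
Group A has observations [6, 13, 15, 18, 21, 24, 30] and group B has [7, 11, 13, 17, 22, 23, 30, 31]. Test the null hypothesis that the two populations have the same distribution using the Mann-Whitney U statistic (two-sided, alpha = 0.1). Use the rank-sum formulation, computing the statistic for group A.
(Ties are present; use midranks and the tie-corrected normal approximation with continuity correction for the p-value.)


Step 1: Combine and sort all 15 observations; assign midranks.
sorted (value, group): (6,X), (7,Y), (11,Y), (13,X), (13,Y), (15,X), (17,Y), (18,X), (21,X), (22,Y), (23,Y), (24,X), (30,X), (30,Y), (31,Y)
ranks: 6->1, 7->2, 11->3, 13->4.5, 13->4.5, 15->6, 17->7, 18->8, 21->9, 22->10, 23->11, 24->12, 30->13.5, 30->13.5, 31->15
Step 2: Rank sum for X: R1 = 1 + 4.5 + 6 + 8 + 9 + 12 + 13.5 = 54.
Step 3: U_X = R1 - n1(n1+1)/2 = 54 - 7*8/2 = 54 - 28 = 26.
       U_Y = n1*n2 - U_X = 56 - 26 = 30.
Step 4: Ties are present, so use the tie-corrected normal approximation (with continuity correction) for the p-value.
Step 5: p-value = 0.861942; compare to alpha = 0.1. fail to reject H0.

U_X = 26, p = 0.861942, fail to reject H0 at alpha = 0.1.


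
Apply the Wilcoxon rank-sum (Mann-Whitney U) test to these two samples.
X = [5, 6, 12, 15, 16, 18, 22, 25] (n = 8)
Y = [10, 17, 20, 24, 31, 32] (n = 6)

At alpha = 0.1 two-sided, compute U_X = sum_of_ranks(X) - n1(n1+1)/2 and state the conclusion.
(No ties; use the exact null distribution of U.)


Step 1: Combine and sort all 14 observations; assign midranks.
sorted (value, group): (5,X), (6,X), (10,Y), (12,X), (15,X), (16,X), (17,Y), (18,X), (20,Y), (22,X), (24,Y), (25,X), (31,Y), (32,Y)
ranks: 5->1, 6->2, 10->3, 12->4, 15->5, 16->6, 17->7, 18->8, 20->9, 22->10, 24->11, 25->12, 31->13, 32->14
Step 2: Rank sum for X: R1 = 1 + 2 + 4 + 5 + 6 + 8 + 10 + 12 = 48.
Step 3: U_X = R1 - n1(n1+1)/2 = 48 - 8*9/2 = 48 - 36 = 12.
       U_Y = n1*n2 - U_X = 48 - 12 = 36.
Step 4: No ties, so the exact null distribution of U (based on enumerating the C(14,8) = 3003 equally likely rank assignments) gives the two-sided p-value.
Step 5: p-value = 0.141858; compare to alpha = 0.1. fail to reject H0.

U_X = 12, p = 0.141858, fail to reject H0 at alpha = 0.1.
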